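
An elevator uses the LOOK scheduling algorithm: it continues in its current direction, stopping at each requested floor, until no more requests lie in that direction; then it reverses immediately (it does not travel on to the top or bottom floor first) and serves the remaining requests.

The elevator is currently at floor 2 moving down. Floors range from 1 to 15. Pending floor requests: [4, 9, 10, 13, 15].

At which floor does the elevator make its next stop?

Current floor: 2, direction: down
Requests above: [4, 9, 10, 13, 15]
Requests below: []
Moving down but no requests below → reverse; nearest above is min([4, 9, 10, 13, 15]) = 4

Answer: 4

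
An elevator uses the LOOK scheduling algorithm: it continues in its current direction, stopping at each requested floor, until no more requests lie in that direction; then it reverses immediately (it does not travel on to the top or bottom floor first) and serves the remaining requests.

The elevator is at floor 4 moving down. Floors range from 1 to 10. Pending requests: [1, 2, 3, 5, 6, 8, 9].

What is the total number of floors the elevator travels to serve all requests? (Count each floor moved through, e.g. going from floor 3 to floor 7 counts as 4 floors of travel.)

Start at floor 4 moving down, LOOK stop order: [3, 2, 1, 5, 6, 8, 9]
  4 → 3: |3-4| = 1, total = 1
  3 → 2: |2-3| = 1, total = 2
  2 → 1: |1-2| = 1, total = 3
  1 → 5: |5-1| = 4, total = 7
  5 → 6: |6-5| = 1, total = 8
  6 → 8: |8-6| = 2, total = 10
  8 → 9: |9-8| = 1, total = 11

Answer: 11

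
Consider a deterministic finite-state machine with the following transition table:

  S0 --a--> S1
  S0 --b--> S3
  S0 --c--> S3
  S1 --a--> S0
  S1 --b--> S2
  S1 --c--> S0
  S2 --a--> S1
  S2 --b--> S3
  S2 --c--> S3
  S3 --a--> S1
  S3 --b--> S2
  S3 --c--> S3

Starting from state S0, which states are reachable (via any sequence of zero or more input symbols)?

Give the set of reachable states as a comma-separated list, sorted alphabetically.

Answer: S0, S1, S2, S3

Derivation:
BFS from S0:
  visit S0: S0--a-->S1 (new), S0--b-->S3 (new), S0--c-->S3 (seen)
  visit S1: S1--a-->S0 (seen), S1--b-->S2 (new), S1--c-->S0 (seen)
  visit S3: S3--a-->S1 (seen), S3--b-->S2 (seen), S3--c-->S3 (seen)
  visit S2: S2--a-->S1 (seen), S2--b-->S3 (seen), S2--c-->S3 (seen)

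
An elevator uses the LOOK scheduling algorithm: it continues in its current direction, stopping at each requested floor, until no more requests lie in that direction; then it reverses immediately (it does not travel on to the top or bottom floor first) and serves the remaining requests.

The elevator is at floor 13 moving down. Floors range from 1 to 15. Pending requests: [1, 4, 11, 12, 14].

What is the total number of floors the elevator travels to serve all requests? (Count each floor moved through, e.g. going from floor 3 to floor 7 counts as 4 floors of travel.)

Answer: 25

Derivation:
Start at floor 13 moving down, LOOK stop order: [12, 11, 4, 1, 14]
  13 → 12: |12-13| = 1, total = 1
  12 → 11: |11-12| = 1, total = 2
  11 → 4: |4-11| = 7, total = 9
  4 → 1: |1-4| = 3, total = 12
  1 → 14: |14-1| = 13, total = 25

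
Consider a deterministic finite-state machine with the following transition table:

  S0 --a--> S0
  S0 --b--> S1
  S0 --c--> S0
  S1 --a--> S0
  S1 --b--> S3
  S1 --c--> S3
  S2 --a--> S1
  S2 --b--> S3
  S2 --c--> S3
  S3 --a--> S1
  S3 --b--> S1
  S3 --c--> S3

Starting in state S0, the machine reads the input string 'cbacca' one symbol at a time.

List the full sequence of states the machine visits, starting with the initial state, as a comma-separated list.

Answer: S0, S0, S1, S0, S0, S0, S0

Derivation:
Start: S0
  read 'c': S0 --c--> S0
  read 'b': S0 --b--> S1
  read 'a': S1 --a--> S0
  read 'c': S0 --c--> S0
  read 'c': S0 --c--> S0
  read 'a': S0 --a--> S0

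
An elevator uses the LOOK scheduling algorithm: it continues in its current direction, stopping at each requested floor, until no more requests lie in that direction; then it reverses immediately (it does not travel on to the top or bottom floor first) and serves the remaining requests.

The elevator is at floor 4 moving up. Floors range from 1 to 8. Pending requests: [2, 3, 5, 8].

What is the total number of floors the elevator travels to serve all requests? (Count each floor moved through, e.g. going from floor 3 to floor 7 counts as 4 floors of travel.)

Start at floor 4 moving up, LOOK stop order: [5, 8, 3, 2]
  4 → 5: |5-4| = 1, total = 1
  5 → 8: |8-5| = 3, total = 4
  8 → 3: |3-8| = 5, total = 9
  3 → 2: |2-3| = 1, total = 10

Answer: 10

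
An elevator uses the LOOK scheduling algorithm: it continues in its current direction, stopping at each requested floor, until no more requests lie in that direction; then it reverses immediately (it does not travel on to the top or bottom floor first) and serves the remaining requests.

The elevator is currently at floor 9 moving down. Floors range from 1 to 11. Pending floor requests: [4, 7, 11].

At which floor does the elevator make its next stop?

Current floor: 9, direction: down
Requests above: [11]
Requests below: [4, 7]
Moving down and requests lie below → nearest below is max([4, 7]) = 7

Answer: 7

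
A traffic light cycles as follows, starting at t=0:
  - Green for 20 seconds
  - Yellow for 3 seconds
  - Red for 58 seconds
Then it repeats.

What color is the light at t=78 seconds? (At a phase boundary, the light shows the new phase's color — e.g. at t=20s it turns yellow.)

Cycle length = 20 + 3 + 58 = 81s
t = 78, phase_t = 78 mod 81 = 78
78 >= 23 → RED

Answer: red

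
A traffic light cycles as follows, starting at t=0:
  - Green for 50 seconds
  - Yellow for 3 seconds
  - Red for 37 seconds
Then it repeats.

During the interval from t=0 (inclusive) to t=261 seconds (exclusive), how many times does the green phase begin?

Answer: 3

Derivation:
Cycle = 50+3+37 = 90s
green phase starts at t = k*90 + 0 for k=0,1,2,...
Need k*90+0 < 261 → k < 2.900
k ∈ {0, ..., 2} → 3 starts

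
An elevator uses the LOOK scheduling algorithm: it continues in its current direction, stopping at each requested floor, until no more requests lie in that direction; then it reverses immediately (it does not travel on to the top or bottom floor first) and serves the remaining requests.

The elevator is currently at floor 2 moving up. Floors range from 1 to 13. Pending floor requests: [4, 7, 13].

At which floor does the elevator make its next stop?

Current floor: 2, direction: up
Requests above: [4, 7, 13]
Requests below: []
Moving up and requests lie above → nearest above is min([4, 7, 13]) = 4

Answer: 4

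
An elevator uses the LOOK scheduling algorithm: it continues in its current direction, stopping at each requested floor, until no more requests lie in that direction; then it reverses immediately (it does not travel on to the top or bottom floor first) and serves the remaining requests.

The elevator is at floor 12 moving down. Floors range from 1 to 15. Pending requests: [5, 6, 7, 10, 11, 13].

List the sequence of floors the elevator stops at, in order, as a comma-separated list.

Current: 12, moving DOWN
Serve below first (descending): [11, 10, 7, 6, 5]
Then reverse, serve above (ascending): [13]

Answer: 11, 10, 7, 6, 5, 13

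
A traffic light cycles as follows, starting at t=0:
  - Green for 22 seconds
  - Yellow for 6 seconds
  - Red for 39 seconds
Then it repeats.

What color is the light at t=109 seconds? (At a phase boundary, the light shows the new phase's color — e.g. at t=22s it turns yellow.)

Cycle length = 22 + 6 + 39 = 67s
t = 109, phase_t = 109 mod 67 = 42
42 >= 28 → RED

Answer: red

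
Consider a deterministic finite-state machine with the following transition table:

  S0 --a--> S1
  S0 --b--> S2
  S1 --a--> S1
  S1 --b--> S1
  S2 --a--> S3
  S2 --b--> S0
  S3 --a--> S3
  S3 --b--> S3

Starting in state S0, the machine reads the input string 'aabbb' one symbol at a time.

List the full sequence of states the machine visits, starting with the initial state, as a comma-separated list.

Start: S0
  read 'a': S0 --a--> S1
  read 'a': S1 --a--> S1
  read 'b': S1 --b--> S1
  read 'b': S1 --b--> S1
  read 'b': S1 --b--> S1

Answer: S0, S1, S1, S1, S1, S1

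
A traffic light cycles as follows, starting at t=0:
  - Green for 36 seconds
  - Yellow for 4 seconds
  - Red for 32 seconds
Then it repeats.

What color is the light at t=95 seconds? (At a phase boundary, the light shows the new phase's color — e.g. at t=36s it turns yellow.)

Cycle length = 36 + 4 + 32 = 72s
t = 95, phase_t = 95 mod 72 = 23
23 < 36 (green end) → GREEN

Answer: green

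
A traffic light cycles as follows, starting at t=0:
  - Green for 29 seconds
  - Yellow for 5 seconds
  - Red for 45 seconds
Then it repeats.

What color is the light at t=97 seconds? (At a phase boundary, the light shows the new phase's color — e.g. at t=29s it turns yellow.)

Answer: green

Derivation:
Cycle length = 29 + 5 + 45 = 79s
t = 97, phase_t = 97 mod 79 = 18
18 < 29 (green end) → GREEN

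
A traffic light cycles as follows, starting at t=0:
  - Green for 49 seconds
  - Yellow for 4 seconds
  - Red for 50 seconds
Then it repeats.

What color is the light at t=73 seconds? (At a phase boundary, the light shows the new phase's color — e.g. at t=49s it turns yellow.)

Cycle length = 49 + 4 + 50 = 103s
t = 73, phase_t = 73 mod 103 = 73
73 >= 53 → RED

Answer: red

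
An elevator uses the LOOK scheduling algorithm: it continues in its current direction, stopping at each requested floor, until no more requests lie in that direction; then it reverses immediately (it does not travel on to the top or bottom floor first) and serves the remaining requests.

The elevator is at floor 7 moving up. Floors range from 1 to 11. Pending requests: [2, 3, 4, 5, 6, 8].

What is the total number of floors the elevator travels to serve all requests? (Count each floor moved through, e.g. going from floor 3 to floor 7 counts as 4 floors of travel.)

Start at floor 7 moving up, LOOK stop order: [8, 6, 5, 4, 3, 2]
  7 → 8: |8-7| = 1, total = 1
  8 → 6: |6-8| = 2, total = 3
  6 → 5: |5-6| = 1, total = 4
  5 → 4: |4-5| = 1, total = 5
  4 → 3: |3-4| = 1, total = 6
  3 → 2: |2-3| = 1, total = 7

Answer: 7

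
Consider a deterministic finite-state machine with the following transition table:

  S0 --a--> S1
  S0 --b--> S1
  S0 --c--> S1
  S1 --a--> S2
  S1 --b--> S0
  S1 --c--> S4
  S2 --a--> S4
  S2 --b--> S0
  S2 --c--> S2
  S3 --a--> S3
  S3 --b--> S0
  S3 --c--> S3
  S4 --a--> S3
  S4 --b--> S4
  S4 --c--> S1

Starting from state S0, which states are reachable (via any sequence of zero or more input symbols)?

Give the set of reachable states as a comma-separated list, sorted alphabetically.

Answer: S0, S1, S2, S3, S4

Derivation:
BFS from S0:
  visit S0: S0--a-->S1 (new), S0--b-->S1 (seen), S0--c-->S1 (seen)
  visit S1: S1--a-->S2 (new), S1--b-->S0 (seen), S1--c-->S4 (new)
  visit S2: S2--a-->S4 (seen), S2--b-->S0 (seen), S2--c-->S2 (seen)
  visit S4: S4--a-->S3 (new), S4--b-->S4 (seen), S4--c-->S1 (seen)
  visit S3: S3--a-->S3 (seen), S3--b-->S0 (seen), S3--c-->S3 (seen)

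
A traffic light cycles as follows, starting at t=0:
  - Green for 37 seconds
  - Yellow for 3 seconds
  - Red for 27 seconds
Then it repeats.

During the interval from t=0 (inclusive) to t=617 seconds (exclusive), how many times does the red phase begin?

Cycle = 37+3+27 = 67s
red phase starts at t = k*67 + 40 for k=0,1,2,...
Need k*67+40 < 617 → k < 8.612
k ∈ {0, ..., 8} → 9 starts

Answer: 9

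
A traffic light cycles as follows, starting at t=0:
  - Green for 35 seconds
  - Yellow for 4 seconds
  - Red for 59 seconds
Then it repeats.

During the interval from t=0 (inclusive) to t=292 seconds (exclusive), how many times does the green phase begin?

Cycle = 35+4+59 = 98s
green phase starts at t = k*98 + 0 for k=0,1,2,...
Need k*98+0 < 292 → k < 2.980
k ∈ {0, ..., 2} → 3 starts

Answer: 3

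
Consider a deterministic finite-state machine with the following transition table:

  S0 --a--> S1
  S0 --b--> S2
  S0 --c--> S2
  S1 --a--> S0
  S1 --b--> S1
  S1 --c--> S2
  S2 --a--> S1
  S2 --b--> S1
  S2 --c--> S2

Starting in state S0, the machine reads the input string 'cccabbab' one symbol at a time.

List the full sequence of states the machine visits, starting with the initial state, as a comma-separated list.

Start: S0
  read 'c': S0 --c--> S2
  read 'c': S2 --c--> S2
  read 'c': S2 --c--> S2
  read 'a': S2 --a--> S1
  read 'b': S1 --b--> S1
  read 'b': S1 --b--> S1
  read 'a': S1 --a--> S0
  read 'b': S0 --b--> S2

Answer: S0, S2, S2, S2, S1, S1, S1, S0, S2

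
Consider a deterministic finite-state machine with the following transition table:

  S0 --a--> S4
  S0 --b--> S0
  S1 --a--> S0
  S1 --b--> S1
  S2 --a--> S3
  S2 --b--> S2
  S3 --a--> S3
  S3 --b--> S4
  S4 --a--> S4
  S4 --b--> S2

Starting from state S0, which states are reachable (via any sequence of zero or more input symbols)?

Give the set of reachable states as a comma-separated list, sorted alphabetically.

Answer: S0, S2, S3, S4

Derivation:
BFS from S0:
  visit S0: S0--a-->S4 (new), S0--b-->S0 (seen)
  visit S4: S4--a-->S4 (seen), S4--b-->S2 (new)
  visit S2: S2--a-->S3 (new), S2--b-->S2 (seen)
  visit S3: S3--a-->S3 (seen), S3--b-->S4 (seen)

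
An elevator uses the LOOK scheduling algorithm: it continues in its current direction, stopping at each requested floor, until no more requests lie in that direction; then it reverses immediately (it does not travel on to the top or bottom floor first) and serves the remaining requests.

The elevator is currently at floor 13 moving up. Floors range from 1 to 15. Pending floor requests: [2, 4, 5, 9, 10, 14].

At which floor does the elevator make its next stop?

Current floor: 13, direction: up
Requests above: [14]
Requests below: [2, 4, 5, 9, 10]
Moving up and requests lie above → nearest above is min([14]) = 14

Answer: 14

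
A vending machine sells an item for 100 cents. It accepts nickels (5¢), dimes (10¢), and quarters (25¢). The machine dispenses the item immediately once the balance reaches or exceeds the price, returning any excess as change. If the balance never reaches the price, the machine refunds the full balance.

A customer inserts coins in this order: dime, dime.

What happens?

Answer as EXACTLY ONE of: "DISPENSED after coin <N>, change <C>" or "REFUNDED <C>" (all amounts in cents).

Price: 100¢
Coin 1 (dime, 10¢): balance = 10¢
Coin 2 (dime, 10¢): balance = 20¢
All coins inserted, balance 20¢ < price 100¢ → REFUND 20¢

Answer: REFUNDED 20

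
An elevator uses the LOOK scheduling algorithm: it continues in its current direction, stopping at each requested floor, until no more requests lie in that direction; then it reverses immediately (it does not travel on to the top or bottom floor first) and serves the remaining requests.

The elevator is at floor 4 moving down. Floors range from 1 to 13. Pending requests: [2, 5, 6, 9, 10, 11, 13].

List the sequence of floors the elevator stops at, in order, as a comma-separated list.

Current: 4, moving DOWN
Serve below first (descending): [2]
Then reverse, serve above (ascending): [5, 6, 9, 10, 11, 13]

Answer: 2, 5, 6, 9, 10, 11, 13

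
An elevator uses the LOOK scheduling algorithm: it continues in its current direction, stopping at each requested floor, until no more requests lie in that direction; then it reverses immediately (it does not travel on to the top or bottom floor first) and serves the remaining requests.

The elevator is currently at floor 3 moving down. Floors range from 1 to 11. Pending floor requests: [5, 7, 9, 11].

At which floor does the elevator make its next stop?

Current floor: 3, direction: down
Requests above: [5, 7, 9, 11]
Requests below: []
Moving down but no requests below → reverse; nearest above is min([5, 7, 9, 11]) = 5

Answer: 5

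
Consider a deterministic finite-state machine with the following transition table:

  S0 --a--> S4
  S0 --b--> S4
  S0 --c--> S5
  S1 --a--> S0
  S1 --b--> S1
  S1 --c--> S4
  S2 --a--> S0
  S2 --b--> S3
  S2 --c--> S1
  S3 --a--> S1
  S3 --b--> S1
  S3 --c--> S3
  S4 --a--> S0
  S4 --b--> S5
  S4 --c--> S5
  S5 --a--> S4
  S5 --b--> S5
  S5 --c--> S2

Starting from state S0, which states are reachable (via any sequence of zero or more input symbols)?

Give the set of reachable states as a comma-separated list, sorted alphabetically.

BFS from S0:
  visit S0: S0--a-->S4 (new), S0--b-->S4 (seen), S0--c-->S5 (new)
  visit S4: S4--a-->S0 (seen), S4--b-->S5 (seen), S4--c-->S5 (seen)
  visit S5: S5--a-->S4 (seen), S5--b-->S5 (seen), S5--c-->S2 (new)
  visit S2: S2--a-->S0 (seen), S2--b-->S3 (new), S2--c-->S1 (new)
  visit S3: S3--a-->S1 (seen), S3--b-->S1 (seen), S3--c-->S3 (seen)
  visit S1: S1--a-->S0 (seen), S1--b-->S1 (seen), S1--c-->S4 (seen)

Answer: S0, S1, S2, S3, S4, S5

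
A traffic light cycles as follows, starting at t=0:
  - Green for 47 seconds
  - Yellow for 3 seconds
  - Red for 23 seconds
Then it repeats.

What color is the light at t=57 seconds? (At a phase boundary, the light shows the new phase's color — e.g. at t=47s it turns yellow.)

Answer: red

Derivation:
Cycle length = 47 + 3 + 23 = 73s
t = 57, phase_t = 57 mod 73 = 57
57 >= 50 → RED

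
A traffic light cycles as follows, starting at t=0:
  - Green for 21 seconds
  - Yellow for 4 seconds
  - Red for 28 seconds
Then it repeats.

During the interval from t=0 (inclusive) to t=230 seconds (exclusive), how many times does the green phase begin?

Cycle = 21+4+28 = 53s
green phase starts at t = k*53 + 0 for k=0,1,2,...
Need k*53+0 < 230 → k < 4.340
k ∈ {0, ..., 4} → 5 starts

Answer: 5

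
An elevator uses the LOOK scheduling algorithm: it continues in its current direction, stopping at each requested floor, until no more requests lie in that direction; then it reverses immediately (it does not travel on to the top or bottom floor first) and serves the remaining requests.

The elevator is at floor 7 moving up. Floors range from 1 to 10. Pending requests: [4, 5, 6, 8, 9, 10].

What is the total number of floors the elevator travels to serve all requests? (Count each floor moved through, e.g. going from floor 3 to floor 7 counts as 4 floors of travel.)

Answer: 9

Derivation:
Start at floor 7 moving up, LOOK stop order: [8, 9, 10, 6, 5, 4]
  7 → 8: |8-7| = 1, total = 1
  8 → 9: |9-8| = 1, total = 2
  9 → 10: |10-9| = 1, total = 3
  10 → 6: |6-10| = 4, total = 7
  6 → 5: |5-6| = 1, total = 8
  5 → 4: |4-5| = 1, total = 9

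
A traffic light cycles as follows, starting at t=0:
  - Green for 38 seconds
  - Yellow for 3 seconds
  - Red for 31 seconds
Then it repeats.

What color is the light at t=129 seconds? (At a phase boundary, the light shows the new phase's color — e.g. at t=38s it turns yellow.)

Cycle length = 38 + 3 + 31 = 72s
t = 129, phase_t = 129 mod 72 = 57
57 >= 41 → RED

Answer: red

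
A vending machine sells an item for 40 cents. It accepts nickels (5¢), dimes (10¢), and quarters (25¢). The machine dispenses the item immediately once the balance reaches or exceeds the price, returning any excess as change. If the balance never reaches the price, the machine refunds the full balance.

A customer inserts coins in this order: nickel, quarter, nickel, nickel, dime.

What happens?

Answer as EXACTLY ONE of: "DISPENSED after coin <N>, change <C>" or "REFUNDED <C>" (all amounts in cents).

Answer: DISPENSED after coin 4, change 0

Derivation:
Price: 40¢
Coin 1 (nickel, 5¢): balance = 5¢
Coin 2 (quarter, 25¢): balance = 30¢
Coin 3 (nickel, 5¢): balance = 35¢
Coin 4 (nickel, 5¢): balance = 40¢
  → balance >= price → DISPENSE, change = 40 - 40 = 0¢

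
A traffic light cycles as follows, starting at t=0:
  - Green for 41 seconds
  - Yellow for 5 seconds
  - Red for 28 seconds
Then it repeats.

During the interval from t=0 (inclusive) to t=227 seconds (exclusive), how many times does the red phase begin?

Answer: 3

Derivation:
Cycle = 41+5+28 = 74s
red phase starts at t = k*74 + 46 for k=0,1,2,...
Need k*74+46 < 227 → k < 2.446
k ∈ {0, ..., 2} → 3 starts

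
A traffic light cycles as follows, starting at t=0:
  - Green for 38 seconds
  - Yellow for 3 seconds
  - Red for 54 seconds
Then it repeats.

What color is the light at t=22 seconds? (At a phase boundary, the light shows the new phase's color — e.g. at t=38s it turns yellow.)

Cycle length = 38 + 3 + 54 = 95s
t = 22, phase_t = 22 mod 95 = 22
22 < 38 (green end) → GREEN

Answer: green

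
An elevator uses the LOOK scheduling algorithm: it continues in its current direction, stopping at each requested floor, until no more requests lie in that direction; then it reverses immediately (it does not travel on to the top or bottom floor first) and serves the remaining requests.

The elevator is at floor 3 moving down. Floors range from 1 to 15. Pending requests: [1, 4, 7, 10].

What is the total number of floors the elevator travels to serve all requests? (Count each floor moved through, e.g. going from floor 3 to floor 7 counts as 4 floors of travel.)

Answer: 11

Derivation:
Start at floor 3 moving down, LOOK stop order: [1, 4, 7, 10]
  3 → 1: |1-3| = 2, total = 2
  1 → 4: |4-1| = 3, total = 5
  4 → 7: |7-4| = 3, total = 8
  7 → 10: |10-7| = 3, total = 11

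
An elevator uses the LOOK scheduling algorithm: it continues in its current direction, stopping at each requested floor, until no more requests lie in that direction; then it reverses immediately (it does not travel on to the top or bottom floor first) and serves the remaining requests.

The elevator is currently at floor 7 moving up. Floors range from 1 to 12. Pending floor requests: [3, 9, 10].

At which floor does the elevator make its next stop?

Answer: 9

Derivation:
Current floor: 7, direction: up
Requests above: [9, 10]
Requests below: [3]
Moving up and requests lie above → nearest above is min([9, 10]) = 9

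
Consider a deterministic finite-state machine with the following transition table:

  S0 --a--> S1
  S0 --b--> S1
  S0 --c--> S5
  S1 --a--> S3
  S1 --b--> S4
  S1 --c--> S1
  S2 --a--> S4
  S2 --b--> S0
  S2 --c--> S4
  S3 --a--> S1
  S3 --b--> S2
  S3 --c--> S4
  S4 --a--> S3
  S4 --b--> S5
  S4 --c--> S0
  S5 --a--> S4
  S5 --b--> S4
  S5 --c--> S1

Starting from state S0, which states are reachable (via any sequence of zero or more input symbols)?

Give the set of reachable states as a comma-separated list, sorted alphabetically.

Answer: S0, S1, S2, S3, S4, S5

Derivation:
BFS from S0:
  visit S0: S0--a-->S1 (new), S0--b-->S1 (seen), S0--c-->S5 (new)
  visit S1: S1--a-->S3 (new), S1--b-->S4 (new), S1--c-->S1 (seen)
  visit S5: S5--a-->S4 (seen), S5--b-->S4 (seen), S5--c-->S1 (seen)
  visit S3: S3--a-->S1 (seen), S3--b-->S2 (new), S3--c-->S4 (seen)
  visit S4: S4--a-->S3 (seen), S4--b-->S5 (seen), S4--c-->S0 (seen)
  visit S2: S2--a-->S4 (seen), S2--b-->S0 (seen), S2--c-->S4 (seen)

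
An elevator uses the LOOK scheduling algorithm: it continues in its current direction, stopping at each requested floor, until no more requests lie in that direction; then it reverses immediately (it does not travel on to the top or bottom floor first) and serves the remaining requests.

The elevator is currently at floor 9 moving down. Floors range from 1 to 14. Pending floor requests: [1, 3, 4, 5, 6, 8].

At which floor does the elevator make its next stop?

Current floor: 9, direction: down
Requests above: []
Requests below: [1, 3, 4, 5, 6, 8]
Moving down and requests lie below → nearest below is max([1, 3, 4, 5, 6, 8]) = 8

Answer: 8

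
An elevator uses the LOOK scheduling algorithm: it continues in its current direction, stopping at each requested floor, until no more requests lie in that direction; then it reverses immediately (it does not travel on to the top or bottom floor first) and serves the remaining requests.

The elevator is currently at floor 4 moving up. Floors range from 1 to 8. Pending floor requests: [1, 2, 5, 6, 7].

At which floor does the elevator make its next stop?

Answer: 5

Derivation:
Current floor: 4, direction: up
Requests above: [5, 6, 7]
Requests below: [1, 2]
Moving up and requests lie above → nearest above is min([5, 6, 7]) = 5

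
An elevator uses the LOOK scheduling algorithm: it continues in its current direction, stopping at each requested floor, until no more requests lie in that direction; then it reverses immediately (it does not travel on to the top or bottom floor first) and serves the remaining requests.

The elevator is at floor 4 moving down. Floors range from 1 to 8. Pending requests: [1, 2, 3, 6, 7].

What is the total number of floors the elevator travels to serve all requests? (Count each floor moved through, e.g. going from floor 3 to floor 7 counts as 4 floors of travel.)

Start at floor 4 moving down, LOOK stop order: [3, 2, 1, 6, 7]
  4 → 3: |3-4| = 1, total = 1
  3 → 2: |2-3| = 1, total = 2
  2 → 1: |1-2| = 1, total = 3
  1 → 6: |6-1| = 5, total = 8
  6 → 7: |7-6| = 1, total = 9

Answer: 9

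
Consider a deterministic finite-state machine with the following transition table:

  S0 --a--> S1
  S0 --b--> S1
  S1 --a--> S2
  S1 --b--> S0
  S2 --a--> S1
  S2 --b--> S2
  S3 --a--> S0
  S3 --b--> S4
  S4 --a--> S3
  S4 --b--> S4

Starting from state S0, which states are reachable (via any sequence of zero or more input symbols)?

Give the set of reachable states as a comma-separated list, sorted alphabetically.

BFS from S0:
  visit S0: S0--a-->S1 (new), S0--b-->S1 (seen)
  visit S1: S1--a-->S2 (new), S1--b-->S0 (seen)
  visit S2: S2--a-->S1 (seen), S2--b-->S2 (seen)

Answer: S0, S1, S2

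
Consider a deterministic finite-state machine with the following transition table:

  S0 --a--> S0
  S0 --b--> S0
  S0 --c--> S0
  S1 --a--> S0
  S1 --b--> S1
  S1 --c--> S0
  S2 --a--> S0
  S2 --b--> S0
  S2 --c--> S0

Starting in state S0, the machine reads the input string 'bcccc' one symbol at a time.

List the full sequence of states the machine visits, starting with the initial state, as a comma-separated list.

Start: S0
  read 'b': S0 --b--> S0
  read 'c': S0 --c--> S0
  read 'c': S0 --c--> S0
  read 'c': S0 --c--> S0
  read 'c': S0 --c--> S0

Answer: S0, S0, S0, S0, S0, S0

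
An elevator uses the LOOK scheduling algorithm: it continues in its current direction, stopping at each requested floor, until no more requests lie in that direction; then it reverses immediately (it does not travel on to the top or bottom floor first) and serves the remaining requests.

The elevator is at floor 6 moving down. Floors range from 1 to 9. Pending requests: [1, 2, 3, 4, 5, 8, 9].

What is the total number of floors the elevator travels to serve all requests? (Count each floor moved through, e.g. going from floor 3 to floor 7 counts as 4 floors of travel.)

Start at floor 6 moving down, LOOK stop order: [5, 4, 3, 2, 1, 8, 9]
  6 → 5: |5-6| = 1, total = 1
  5 → 4: |4-5| = 1, total = 2
  4 → 3: |3-4| = 1, total = 3
  3 → 2: |2-3| = 1, total = 4
  2 → 1: |1-2| = 1, total = 5
  1 → 8: |8-1| = 7, total = 12
  8 → 9: |9-8| = 1, total = 13

Answer: 13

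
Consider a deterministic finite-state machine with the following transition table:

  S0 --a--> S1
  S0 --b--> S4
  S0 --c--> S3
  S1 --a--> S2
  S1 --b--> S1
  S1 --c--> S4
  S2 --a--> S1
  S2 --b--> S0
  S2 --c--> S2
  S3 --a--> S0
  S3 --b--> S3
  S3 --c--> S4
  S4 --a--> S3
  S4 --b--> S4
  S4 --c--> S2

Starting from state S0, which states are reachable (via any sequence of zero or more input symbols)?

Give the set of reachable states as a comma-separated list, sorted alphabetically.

BFS from S0:
  visit S0: S0--a-->S1 (new), S0--b-->S4 (new), S0--c-->S3 (new)
  visit S1: S1--a-->S2 (new), S1--b-->S1 (seen), S1--c-->S4 (seen)
  visit S4: S4--a-->S3 (seen), S4--b-->S4 (seen), S4--c-->S2 (seen)
  visit S3: S3--a-->S0 (seen), S3--b-->S3 (seen), S3--c-->S4 (seen)
  visit S2: S2--a-->S1 (seen), S2--b-->S0 (seen), S2--c-->S2 (seen)

Answer: S0, S1, S2, S3, S4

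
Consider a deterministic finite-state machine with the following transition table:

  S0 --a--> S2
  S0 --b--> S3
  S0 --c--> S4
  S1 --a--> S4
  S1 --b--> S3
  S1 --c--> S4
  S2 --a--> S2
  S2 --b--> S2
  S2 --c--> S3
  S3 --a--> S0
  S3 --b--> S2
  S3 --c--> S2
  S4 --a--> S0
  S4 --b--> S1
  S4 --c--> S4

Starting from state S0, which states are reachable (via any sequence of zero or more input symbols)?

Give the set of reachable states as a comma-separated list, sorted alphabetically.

Answer: S0, S1, S2, S3, S4

Derivation:
BFS from S0:
  visit S0: S0--a-->S2 (new), S0--b-->S3 (new), S0--c-->S4 (new)
  visit S2: S2--a-->S2 (seen), S2--b-->S2 (seen), S2--c-->S3 (seen)
  visit S3: S3--a-->S0 (seen), S3--b-->S2 (seen), S3--c-->S2 (seen)
  visit S4: S4--a-->S0 (seen), S4--b-->S1 (new), S4--c-->S4 (seen)
  visit S1: S1--a-->S4 (seen), S1--b-->S3 (seen), S1--c-->S4 (seen)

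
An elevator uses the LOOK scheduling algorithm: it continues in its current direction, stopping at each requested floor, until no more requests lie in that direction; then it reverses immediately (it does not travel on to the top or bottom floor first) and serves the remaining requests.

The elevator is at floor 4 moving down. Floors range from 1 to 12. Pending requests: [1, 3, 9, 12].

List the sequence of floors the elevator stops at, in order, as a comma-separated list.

Current: 4, moving DOWN
Serve below first (descending): [3, 1]
Then reverse, serve above (ascending): [9, 12]

Answer: 3, 1, 9, 12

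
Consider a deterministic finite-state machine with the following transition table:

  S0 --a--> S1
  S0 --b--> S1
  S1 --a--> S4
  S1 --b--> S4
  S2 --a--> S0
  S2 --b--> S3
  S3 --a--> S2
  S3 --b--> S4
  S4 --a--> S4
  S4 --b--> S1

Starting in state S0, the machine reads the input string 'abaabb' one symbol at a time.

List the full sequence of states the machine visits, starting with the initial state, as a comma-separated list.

Answer: S0, S1, S4, S4, S4, S1, S4

Derivation:
Start: S0
  read 'a': S0 --a--> S1
  read 'b': S1 --b--> S4
  read 'a': S4 --a--> S4
  read 'a': S4 --a--> S4
  read 'b': S4 --b--> S1
  read 'b': S1 --b--> S4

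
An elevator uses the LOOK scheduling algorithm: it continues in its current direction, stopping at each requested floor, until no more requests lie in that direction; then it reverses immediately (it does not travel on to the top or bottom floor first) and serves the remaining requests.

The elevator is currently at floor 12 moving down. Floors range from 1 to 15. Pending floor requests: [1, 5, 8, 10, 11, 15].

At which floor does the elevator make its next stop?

Answer: 11

Derivation:
Current floor: 12, direction: down
Requests above: [15]
Requests below: [1, 5, 8, 10, 11]
Moving down and requests lie below → nearest below is max([1, 5, 8, 10, 11]) = 11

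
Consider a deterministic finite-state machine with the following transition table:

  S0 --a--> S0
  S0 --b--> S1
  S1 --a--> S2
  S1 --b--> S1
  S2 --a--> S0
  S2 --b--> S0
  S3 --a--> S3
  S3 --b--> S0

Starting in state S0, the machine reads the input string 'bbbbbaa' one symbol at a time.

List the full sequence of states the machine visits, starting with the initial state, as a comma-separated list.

Answer: S0, S1, S1, S1, S1, S1, S2, S0

Derivation:
Start: S0
  read 'b': S0 --b--> S1
  read 'b': S1 --b--> S1
  read 'b': S1 --b--> S1
  read 'b': S1 --b--> S1
  read 'b': S1 --b--> S1
  read 'a': S1 --a--> S2
  read 'a': S2 --a--> S0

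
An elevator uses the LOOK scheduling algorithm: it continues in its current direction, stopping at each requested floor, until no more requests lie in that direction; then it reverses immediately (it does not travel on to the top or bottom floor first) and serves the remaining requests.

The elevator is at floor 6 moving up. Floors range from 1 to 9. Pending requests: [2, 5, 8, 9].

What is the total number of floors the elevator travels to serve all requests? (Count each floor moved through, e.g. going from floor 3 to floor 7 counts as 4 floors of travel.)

Start at floor 6 moving up, LOOK stop order: [8, 9, 5, 2]
  6 → 8: |8-6| = 2, total = 2
  8 → 9: |9-8| = 1, total = 3
  9 → 5: |5-9| = 4, total = 7
  5 → 2: |2-5| = 3, total = 10

Answer: 10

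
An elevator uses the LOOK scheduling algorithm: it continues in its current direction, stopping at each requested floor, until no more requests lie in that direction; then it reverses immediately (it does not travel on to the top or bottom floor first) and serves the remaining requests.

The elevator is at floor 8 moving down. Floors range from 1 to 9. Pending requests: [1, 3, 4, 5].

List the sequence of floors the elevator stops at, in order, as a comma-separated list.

Answer: 5, 4, 3, 1

Derivation:
Current: 8, moving DOWN
Serve below first (descending): [5, 4, 3, 1]
Then reverse, serve above (ascending): []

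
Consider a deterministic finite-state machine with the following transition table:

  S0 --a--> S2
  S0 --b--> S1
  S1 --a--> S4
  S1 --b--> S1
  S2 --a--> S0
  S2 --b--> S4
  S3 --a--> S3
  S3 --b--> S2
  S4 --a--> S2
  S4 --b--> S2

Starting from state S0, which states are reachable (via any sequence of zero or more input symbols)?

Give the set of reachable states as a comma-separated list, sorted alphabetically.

Answer: S0, S1, S2, S4

Derivation:
BFS from S0:
  visit S0: S0--a-->S2 (new), S0--b-->S1 (new)
  visit S2: S2--a-->S0 (seen), S2--b-->S4 (new)
  visit S1: S1--a-->S4 (seen), S1--b-->S1 (seen)
  visit S4: S4--a-->S2 (seen), S4--b-->S2 (seen)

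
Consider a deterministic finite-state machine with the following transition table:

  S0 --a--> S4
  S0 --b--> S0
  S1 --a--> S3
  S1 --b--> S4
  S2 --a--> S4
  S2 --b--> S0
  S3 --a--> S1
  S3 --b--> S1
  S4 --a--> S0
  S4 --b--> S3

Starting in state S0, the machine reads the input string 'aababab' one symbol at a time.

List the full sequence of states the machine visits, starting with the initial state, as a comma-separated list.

Answer: S0, S4, S0, S0, S4, S3, S1, S4

Derivation:
Start: S0
  read 'a': S0 --a--> S4
  read 'a': S4 --a--> S0
  read 'b': S0 --b--> S0
  read 'a': S0 --a--> S4
  read 'b': S4 --b--> S3
  read 'a': S3 --a--> S1
  read 'b': S1 --b--> S4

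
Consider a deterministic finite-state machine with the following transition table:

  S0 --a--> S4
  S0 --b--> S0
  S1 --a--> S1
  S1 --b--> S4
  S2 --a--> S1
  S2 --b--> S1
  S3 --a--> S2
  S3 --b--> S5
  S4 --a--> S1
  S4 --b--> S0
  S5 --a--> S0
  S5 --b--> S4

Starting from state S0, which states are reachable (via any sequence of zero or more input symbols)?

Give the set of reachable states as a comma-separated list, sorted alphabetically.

Answer: S0, S1, S4

Derivation:
BFS from S0:
  visit S0: S0--a-->S4 (new), S0--b-->S0 (seen)
  visit S4: S4--a-->S1 (new), S4--b-->S0 (seen)
  visit S1: S1--a-->S1 (seen), S1--b-->S4 (seen)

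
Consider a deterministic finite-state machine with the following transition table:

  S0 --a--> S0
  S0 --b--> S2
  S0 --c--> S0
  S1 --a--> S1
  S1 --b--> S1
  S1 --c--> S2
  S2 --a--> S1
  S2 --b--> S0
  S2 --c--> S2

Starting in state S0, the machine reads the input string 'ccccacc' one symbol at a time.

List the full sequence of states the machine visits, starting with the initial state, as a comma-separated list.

Start: S0
  read 'c': S0 --c--> S0
  read 'c': S0 --c--> S0
  read 'c': S0 --c--> S0
  read 'c': S0 --c--> S0
  read 'a': S0 --a--> S0
  read 'c': S0 --c--> S0
  read 'c': S0 --c--> S0

Answer: S0, S0, S0, S0, S0, S0, S0, S0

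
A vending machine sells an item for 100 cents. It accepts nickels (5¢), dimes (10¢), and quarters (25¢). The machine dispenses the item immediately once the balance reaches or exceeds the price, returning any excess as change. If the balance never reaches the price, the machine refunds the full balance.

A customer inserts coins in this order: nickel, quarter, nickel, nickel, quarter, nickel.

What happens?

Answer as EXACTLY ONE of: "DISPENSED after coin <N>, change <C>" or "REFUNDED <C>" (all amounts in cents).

Price: 100¢
Coin 1 (nickel, 5¢): balance = 5¢
Coin 2 (quarter, 25¢): balance = 30¢
Coin 3 (nickel, 5¢): balance = 35¢
Coin 4 (nickel, 5¢): balance = 40¢
Coin 5 (quarter, 25¢): balance = 65¢
Coin 6 (nickel, 5¢): balance = 70¢
All coins inserted, balance 70¢ < price 100¢ → REFUND 70¢

Answer: REFUNDED 70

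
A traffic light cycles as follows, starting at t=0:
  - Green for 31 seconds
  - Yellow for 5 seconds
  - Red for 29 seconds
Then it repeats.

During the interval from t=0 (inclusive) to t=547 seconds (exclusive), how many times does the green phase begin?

Cycle = 31+5+29 = 65s
green phase starts at t = k*65 + 0 for k=0,1,2,...
Need k*65+0 < 547 → k < 8.415
k ∈ {0, ..., 8} → 9 starts

Answer: 9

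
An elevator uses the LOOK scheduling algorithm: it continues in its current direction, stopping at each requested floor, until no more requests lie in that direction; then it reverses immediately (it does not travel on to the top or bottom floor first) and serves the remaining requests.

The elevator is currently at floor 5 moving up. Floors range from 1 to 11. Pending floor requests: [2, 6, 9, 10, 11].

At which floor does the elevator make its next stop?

Answer: 6

Derivation:
Current floor: 5, direction: up
Requests above: [6, 9, 10, 11]
Requests below: [2]
Moving up and requests lie above → nearest above is min([6, 9, 10, 11]) = 6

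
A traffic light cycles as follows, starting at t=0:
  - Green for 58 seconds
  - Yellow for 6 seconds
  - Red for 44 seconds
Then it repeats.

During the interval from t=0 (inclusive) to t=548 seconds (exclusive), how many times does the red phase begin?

Cycle = 58+6+44 = 108s
red phase starts at t = k*108 + 64 for k=0,1,2,...
Need k*108+64 < 548 → k < 4.481
k ∈ {0, ..., 4} → 5 starts

Answer: 5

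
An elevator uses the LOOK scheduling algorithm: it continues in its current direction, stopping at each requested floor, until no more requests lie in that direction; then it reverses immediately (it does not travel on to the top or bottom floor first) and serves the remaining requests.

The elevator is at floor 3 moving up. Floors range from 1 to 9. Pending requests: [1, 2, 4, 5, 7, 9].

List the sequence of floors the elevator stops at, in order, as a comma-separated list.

Current: 3, moving UP
Serve above first (ascending): [4, 5, 7, 9]
Then reverse, serve below (descending): [2, 1]

Answer: 4, 5, 7, 9, 2, 1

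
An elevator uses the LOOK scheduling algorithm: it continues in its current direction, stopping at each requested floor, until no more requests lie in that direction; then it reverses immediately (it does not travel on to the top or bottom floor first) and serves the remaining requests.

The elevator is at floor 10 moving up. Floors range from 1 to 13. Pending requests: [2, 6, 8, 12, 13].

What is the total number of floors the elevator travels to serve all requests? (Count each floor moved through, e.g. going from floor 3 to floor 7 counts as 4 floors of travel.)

Start at floor 10 moving up, LOOK stop order: [12, 13, 8, 6, 2]
  10 → 12: |12-10| = 2, total = 2
  12 → 13: |13-12| = 1, total = 3
  13 → 8: |8-13| = 5, total = 8
  8 → 6: |6-8| = 2, total = 10
  6 → 2: |2-6| = 4, total = 14

Answer: 14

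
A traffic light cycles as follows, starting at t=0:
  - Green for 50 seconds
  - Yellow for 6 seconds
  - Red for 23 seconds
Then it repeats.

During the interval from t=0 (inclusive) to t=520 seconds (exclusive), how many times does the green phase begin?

Cycle = 50+6+23 = 79s
green phase starts at t = k*79 + 0 for k=0,1,2,...
Need k*79+0 < 520 → k < 6.582
k ∈ {0, ..., 6} → 7 starts

Answer: 7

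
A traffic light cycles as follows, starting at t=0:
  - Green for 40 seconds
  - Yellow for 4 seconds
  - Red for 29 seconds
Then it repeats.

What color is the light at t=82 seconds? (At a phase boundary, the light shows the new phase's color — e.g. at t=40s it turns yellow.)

Cycle length = 40 + 4 + 29 = 73s
t = 82, phase_t = 82 mod 73 = 9
9 < 40 (green end) → GREEN

Answer: green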